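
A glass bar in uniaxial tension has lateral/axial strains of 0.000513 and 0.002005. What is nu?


Poisson's ratio: nu = lateral strain / axial strain
  nu = 0.000513 / 0.002005 = 0.2559

0.2559


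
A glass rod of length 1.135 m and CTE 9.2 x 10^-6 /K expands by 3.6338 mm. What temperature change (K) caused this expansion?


Rearrange dL = alpha * L0 * dT for dT:
  dT = dL / (alpha * L0)
  dL (m) = 3.6338 / 1000 = 0.0036338
  dT = 0.0036338 / ((9.2 x 10^-6) * 1.135) = 348.0 K

348.0 K


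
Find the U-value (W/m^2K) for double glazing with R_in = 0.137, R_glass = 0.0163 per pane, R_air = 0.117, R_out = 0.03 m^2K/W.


Total thermal resistance (series):
  R_total = R_in + R_glass + R_air + R_glass + R_out
  R_total = 0.137 + 0.0163 + 0.117 + 0.0163 + 0.03 = 0.3166 m^2K/W
U-value = 1 / R_total = 1 / 0.3166 = 3.159 W/m^2K

3.159 W/m^2K


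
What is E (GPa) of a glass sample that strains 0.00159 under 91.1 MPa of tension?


Young's modulus: E = stress / strain
  E = 91.1 MPa / 0.00159 = 57295.6 MPa
Convert to GPa: 57295.6 / 1000 = 57.3 GPa

57.3 GPa


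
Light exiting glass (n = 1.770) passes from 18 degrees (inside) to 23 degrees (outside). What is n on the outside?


Apply Snell's law: n1 * sin(theta1) = n2 * sin(theta2)
  n2 = n1 * sin(theta1) / sin(theta2)
  sin(18) = 0.309017
  sin(23) = 0.390731
  n2 = 1.770 * 0.309017 / 0.390731 = 1.3998

1.3998


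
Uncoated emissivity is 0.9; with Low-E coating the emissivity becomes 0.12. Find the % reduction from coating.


Percentage reduction = (1 - coated/uncoated) * 100
  Ratio = 0.12 / 0.9 = 0.1333
  Reduction = (1 - 0.1333) * 100 = 86.7%

86.7%


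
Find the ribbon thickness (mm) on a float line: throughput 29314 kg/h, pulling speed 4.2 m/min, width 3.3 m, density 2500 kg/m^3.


Ribbon cross-section from mass balance:
  Volume rate = throughput / density = 29314 / 2500 = 11.7256 m^3/h
  thickness = volume rate / (speed * 60 * width), i.e.
  thickness = throughput / (60 * speed * width * density) * 1000
  thickness = 29314 / (60 * 4.2 * 3.3 * 2500) * 1000 = 14.1 mm

14.1 mm


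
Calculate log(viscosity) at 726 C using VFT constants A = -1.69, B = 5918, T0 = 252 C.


VFT equation: log(eta) = A + B / (T - T0)
  T - T0 = 726 - 252 = 474
  B / (T - T0) = 5918 / 474 = 12.485
  log(eta) = -1.69 + 12.485 = 10.795

10.795


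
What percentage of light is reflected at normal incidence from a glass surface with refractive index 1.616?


Fresnel reflectance at normal incidence:
  R = ((n - 1)/(n + 1))^2
  (n - 1)/(n + 1) = (1.616 - 1)/(1.616 + 1) = 0.235474
  R = 0.235474^2 = 0.055448
  R(%) = 0.055448 * 100 = 5.545%

5.545%


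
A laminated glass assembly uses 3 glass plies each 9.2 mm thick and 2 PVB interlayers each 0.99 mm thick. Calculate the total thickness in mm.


Total thickness = glass contribution + PVB contribution
  Glass: 3 * 9.2 = 27.6 mm
  PVB: 2 * 0.99 = 1.98 mm
  Total = 27.6 + 1.98 = 29.58 mm

29.58 mm


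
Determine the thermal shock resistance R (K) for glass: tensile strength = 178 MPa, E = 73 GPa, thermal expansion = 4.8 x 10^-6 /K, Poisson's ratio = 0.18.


Thermal shock resistance: R = sigma * (1 - nu) / (E * alpha)
  Numerator = 178 * (1 - 0.18) = 145.96
  Denominator = 73 * 1000 * (4.8 x 10^-6) = 0.3504
  R = 145.96 / 0.3504 = 416.6 K

416.6 K


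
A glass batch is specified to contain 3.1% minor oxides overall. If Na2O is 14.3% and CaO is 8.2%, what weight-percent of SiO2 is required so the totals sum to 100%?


Known pieces sum to 100%:
  SiO2 = 100 - (others + Na2O + CaO)
  SiO2 = 100 - (3.1 + 14.3 + 8.2) = 74.4%

74.4%


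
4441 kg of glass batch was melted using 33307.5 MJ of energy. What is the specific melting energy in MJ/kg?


Rearrange E = m * s for s:
  s = E / m
  s = 33307.5 / 4441 = 7.5 MJ/kg

7.5 MJ/kg


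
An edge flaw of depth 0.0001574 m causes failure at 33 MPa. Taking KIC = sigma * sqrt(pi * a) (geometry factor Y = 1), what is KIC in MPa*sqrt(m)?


Fracture toughness: KIC = sigma * sqrt(pi * a)
  pi * a = pi * 0.0001574 = 0.000494487
  sqrt(pi * a) = 0.022237
  KIC = 33 * 0.022237 = 0.734 MPa*sqrt(m)

0.734 MPa*sqrt(m)


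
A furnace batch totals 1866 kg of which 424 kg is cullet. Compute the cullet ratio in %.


Cullet ratio = (cullet mass / total batch mass) * 100
  Ratio = 424 / 1866 * 100 = 22.72%

22.72%


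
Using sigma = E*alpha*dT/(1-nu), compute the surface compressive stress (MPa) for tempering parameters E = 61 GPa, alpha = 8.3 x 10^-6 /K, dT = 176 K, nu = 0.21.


Tempering stress: sigma = E * alpha * dT / (1 - nu)
  E (MPa) = 61 * 1000 = 61000
  Numerator = 61000 * (8.3 x 10^-6) * 176 = 89.1088
  Denominator = 1 - 0.21 = 0.79
  sigma = 89.1088 / 0.79 = 112.8 MPa

112.8 MPa


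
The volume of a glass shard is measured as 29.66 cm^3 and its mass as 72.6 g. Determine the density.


Use the definition of density:
  rho = mass / volume
  rho = 72.6 / 29.66 = 2.448 g/cm^3

2.448 g/cm^3


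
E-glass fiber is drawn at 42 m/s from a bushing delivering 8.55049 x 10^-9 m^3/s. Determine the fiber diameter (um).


Cross-sectional area from continuity:
  A = Q / v = 8.55049 x 10^-9 / 42 = 2.035831 x 10^-10 m^2
Diameter from circular cross-section:
  d = sqrt(4A / pi) * 10^6 (m -> um)
  d = sqrt(4 * 2.035831 x 10^-10 / pi) * 10^6 = 16.1 um

16.1 um


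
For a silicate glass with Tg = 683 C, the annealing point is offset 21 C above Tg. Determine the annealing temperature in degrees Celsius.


The annealing temperature is Tg plus the offset:
  T_anneal = 683 + 21 = 704 C

704 C


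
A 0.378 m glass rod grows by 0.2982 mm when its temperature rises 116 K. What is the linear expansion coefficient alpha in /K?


Rearrange dL = alpha * L0 * dT for alpha:
  alpha = dL / (L0 * dT)
  alpha = (0.2982 / 1000) / (0.378 * 116) = 0.000006801 /K = 6.801 x 10^-6 /K

6.801 x 10^-6 /K


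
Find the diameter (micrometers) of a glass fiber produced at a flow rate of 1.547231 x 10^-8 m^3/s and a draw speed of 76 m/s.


Cross-sectional area from continuity:
  A = Q / v = 1.547231 x 10^-8 / 76 = 2.03583 x 10^-10 m^2
Diameter from circular cross-section:
  d = sqrt(4A / pi) * 10^6 (m -> um)
  d = sqrt(4 * 2.03583 x 10^-10 / pi) * 10^6 = 16.1 um

16.1 um


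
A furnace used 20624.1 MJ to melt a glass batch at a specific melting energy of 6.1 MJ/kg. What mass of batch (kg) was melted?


Rearrange E = m * s for m:
  m = E / s
  m = 20624.1 / 6.1 = 3381.0 kg

3381.0 kg


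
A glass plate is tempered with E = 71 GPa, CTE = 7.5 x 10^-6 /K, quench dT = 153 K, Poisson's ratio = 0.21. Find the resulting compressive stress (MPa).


Tempering stress: sigma = E * alpha * dT / (1 - nu)
  E (MPa) = 71 * 1000 = 71000
  Numerator = 71000 * (7.5 x 10^-6) * 153 = 81.4725
  Denominator = 1 - 0.21 = 0.79
  sigma = 81.4725 / 0.79 = 103.1 MPa

103.1 MPa


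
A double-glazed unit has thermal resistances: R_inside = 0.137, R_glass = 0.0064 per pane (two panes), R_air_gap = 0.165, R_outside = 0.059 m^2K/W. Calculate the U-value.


Total thermal resistance (series):
  R_total = R_in + R_glass + R_air + R_glass + R_out
  R_total = 0.137 + 0.0064 + 0.165 + 0.0064 + 0.059 = 0.3738 m^2K/W
U-value = 1 / R_total = 1 / 0.3738 = 2.675 W/m^2K

2.675 W/m^2K


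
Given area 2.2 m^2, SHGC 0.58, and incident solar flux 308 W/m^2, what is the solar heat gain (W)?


Solar heat gain: Q = Area * SHGC * Irradiance
  Q = 2.2 * 0.58 * 308 = 393 W

393 W


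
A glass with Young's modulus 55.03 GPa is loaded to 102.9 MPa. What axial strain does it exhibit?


Rearrange E = sigma / epsilon:
  epsilon = sigma / E
  E (MPa) = 55.03 * 1000 = 55030
  epsilon = 102.9 / 55030 = 0.00187

0.00187


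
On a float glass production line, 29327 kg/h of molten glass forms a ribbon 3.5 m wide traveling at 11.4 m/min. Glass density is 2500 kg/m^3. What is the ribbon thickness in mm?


Ribbon cross-section from mass balance:
  Volume rate = throughput / density = 29327 / 2500 = 11.7308 m^3/h
  thickness = volume rate / (speed * 60 * width), i.e.
  thickness = throughput / (60 * speed * width * density) * 1000
  thickness = 29327 / (60 * 11.4 * 3.5 * 2500) * 1000 = 4.9 mm

4.9 mm


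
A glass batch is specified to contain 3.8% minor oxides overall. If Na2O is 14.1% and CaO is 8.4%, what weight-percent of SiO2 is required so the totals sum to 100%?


Known pieces sum to 100%:
  SiO2 = 100 - (others + Na2O + CaO)
  SiO2 = 100 - (3.8 + 14.1 + 8.4) = 73.7%

73.7%


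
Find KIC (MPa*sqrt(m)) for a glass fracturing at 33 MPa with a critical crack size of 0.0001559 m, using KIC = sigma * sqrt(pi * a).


Fracture toughness: KIC = sigma * sqrt(pi * a)
  pi * a = pi * 0.0001559 = 0.000489774
  sqrt(pi * a) = 0.022131
  KIC = 33 * 0.022131 = 0.73 MPa*sqrt(m)

0.73 MPa*sqrt(m)


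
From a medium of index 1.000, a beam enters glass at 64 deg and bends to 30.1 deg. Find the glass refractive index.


Apply Snell's law: n1 * sin(theta1) = n2 * sin(theta2)
  n2 = n1 * sin(theta1) / sin(theta2)
  sin(64) = 0.898794
  sin(30.1) = 0.501511
  n2 = 1.000 * 0.898794 / 0.501511 = 1.7922

1.7922


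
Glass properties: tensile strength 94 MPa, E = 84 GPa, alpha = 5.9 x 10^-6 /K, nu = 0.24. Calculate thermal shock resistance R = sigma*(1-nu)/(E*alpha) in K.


Thermal shock resistance: R = sigma * (1 - nu) / (E * alpha)
  Numerator = 94 * (1 - 0.24) = 71.44
  Denominator = 84 * 1000 * (5.9 x 10^-6) = 0.4956
  R = 71.44 / 0.4956 = 144.1 K

144.1 K


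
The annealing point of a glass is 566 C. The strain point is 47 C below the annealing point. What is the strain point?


Strain point = annealing point - difference:
  T_strain = 566 - 47 = 519 C

519 C


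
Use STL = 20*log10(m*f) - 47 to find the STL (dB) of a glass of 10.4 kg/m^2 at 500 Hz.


Mass law: STL = 20 * log10(m * f) - 47
  m * f = 10.4 * 500 = 5200
  log10(5200) = 3.716
  STL = 20 * 3.716 - 47 = 74.32 - 47 = 27.3 dB

27.3 dB


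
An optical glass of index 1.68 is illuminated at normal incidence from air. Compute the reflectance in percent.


Fresnel reflectance at normal incidence:
  R = ((n - 1)/(n + 1))^2
  (n - 1)/(n + 1) = (1.68 - 1)/(1.68 + 1) = 0.253731
  R = 0.253731^2 = 0.0643794
  R(%) = 0.0643794 * 100 = 6.438%

6.438%


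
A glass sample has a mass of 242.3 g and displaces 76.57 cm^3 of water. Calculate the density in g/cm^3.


Use the definition of density:
  rho = mass / volume
  rho = 242.3 / 76.57 = 3.164 g/cm^3

3.164 g/cm^3


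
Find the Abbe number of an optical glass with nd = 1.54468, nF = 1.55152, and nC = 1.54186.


Abbe number formula: Vd = (nd - 1) / (nF - nC)
  nd - 1 = 1.54468 - 1 = 0.54468
  nF - nC = 1.55152 - 1.54186 = 0.00966
  Vd = 0.54468 / 0.00966 = 56.39

56.39


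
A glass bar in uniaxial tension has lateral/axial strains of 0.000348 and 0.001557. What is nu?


Poisson's ratio: nu = lateral strain / axial strain
  nu = 0.000348 / 0.001557 = 0.2235

0.2235


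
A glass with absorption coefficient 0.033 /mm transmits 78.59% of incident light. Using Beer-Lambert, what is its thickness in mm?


Rearrange T = exp(-alpha * thickness):
  thickness = -ln(T) / alpha
  T = 78.59/100 = 0.7859
  ln(T) = -0.24093
  -ln(T) = 0.24093
  thickness = 0.24093 / 0.033 = 7.3 mm

7.3 mm


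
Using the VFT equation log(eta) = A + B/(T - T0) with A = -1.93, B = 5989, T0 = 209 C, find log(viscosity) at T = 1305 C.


VFT equation: log(eta) = A + B / (T - T0)
  T - T0 = 1305 - 209 = 1096
  B / (T - T0) = 5989 / 1096 = 5.464
  log(eta) = -1.93 + 5.464 = 3.534

3.534


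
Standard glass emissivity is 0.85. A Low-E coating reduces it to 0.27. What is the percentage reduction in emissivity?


Percentage reduction = (1 - coated/uncoated) * 100
  Ratio = 0.27 / 0.85 = 0.3176
  Reduction = (1 - 0.3176) * 100 = 68.2%

68.2%


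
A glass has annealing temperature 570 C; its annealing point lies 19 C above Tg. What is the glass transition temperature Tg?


Rearrange T_anneal = Tg + offset for Tg:
  Tg = T_anneal - offset = 570 - 19 = 551 C

551 C


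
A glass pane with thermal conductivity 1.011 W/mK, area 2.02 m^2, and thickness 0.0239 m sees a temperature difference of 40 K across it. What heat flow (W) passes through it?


Fourier's law: Q = k * A * dT / t
  Q = 1.011 * 2.02 * 40 / 0.0239
  Q = 81.6888 / 0.0239 = 3417.9 W

3417.9 W


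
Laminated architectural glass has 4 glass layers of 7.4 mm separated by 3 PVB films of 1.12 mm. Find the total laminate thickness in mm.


Total thickness = glass contribution + PVB contribution
  Glass: 4 * 7.4 = 29.6 mm
  PVB: 3 * 1.12 = 3.36 mm
  Total = 29.6 + 3.36 = 32.96 mm

32.96 mm


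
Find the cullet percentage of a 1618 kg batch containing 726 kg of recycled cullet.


Cullet ratio = (cullet mass / total batch mass) * 100
  Ratio = 726 / 1618 * 100 = 44.87%

44.87%


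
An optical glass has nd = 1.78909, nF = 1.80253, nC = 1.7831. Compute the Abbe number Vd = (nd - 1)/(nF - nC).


Abbe number formula: Vd = (nd - 1) / (nF - nC)
  nd - 1 = 1.78909 - 1 = 0.78909
  nF - nC = 1.80253 - 1.7831 = 0.01943
  Vd = 0.78909 / 0.01943 = 40.61

40.61


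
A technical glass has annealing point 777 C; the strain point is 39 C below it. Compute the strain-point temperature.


Strain point = annealing point - difference:
  T_strain = 777 - 39 = 738 C

738 C


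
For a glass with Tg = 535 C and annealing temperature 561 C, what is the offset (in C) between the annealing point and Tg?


Offset = T_anneal - Tg:
  offset = 561 - 535 = 26 C

26 C


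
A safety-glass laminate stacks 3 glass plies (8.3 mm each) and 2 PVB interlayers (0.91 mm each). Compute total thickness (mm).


Total thickness = glass contribution + PVB contribution
  Glass: 3 * 8.3 = 24.9 mm
  PVB: 2 * 0.91 = 1.82 mm
  Total = 24.9 + 1.82 = 26.72 mm

26.72 mm


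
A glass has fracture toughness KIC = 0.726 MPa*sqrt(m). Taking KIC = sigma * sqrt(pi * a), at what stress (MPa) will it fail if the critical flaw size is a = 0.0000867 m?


Rearrange KIC = sigma * sqrt(pi * a):
  sigma = KIC / sqrt(pi * a)
  sqrt(pi * 0.0000867) = 0.016504
  sigma = 0.726 / 0.016504 = 43.99 MPa

43.99 MPa


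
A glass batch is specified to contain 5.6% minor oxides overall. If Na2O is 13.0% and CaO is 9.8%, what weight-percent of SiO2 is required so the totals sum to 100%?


Known pieces sum to 100%:
  SiO2 = 100 - (others + Na2O + CaO)
  SiO2 = 100 - (5.6 + 13.0 + 9.8) = 71.6%

71.6%


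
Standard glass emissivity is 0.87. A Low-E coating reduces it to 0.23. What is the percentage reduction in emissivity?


Percentage reduction = (1 - coated/uncoated) * 100
  Ratio = 0.23 / 0.87 = 0.2644
  Reduction = (1 - 0.2644) * 100 = 73.6%

73.6%


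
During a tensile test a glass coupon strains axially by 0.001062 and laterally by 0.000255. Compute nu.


Poisson's ratio: nu = lateral strain / axial strain
  nu = 0.000255 / 0.001062 = 0.2401

0.2401


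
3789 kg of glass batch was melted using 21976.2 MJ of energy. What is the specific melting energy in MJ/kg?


Rearrange E = m * s for s:
  s = E / m
  s = 21976.2 / 3789 = 5.8 MJ/kg

5.8 MJ/kg


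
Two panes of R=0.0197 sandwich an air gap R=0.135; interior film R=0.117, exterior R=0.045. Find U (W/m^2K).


Total thermal resistance (series):
  R_total = R_in + R_glass + R_air + R_glass + R_out
  R_total = 0.117 + 0.0197 + 0.135 + 0.0197 + 0.045 = 0.3364 m^2K/W
U-value = 1 / R_total = 1 / 0.3364 = 2.973 W/m^2K

2.973 W/m^2K


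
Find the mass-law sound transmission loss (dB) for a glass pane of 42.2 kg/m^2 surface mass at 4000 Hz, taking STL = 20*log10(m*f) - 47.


Mass law: STL = 20 * log10(m * f) - 47
  m * f = 42.2 * 4000 = 168800
  log10(168800) = 5.22737
  STL = 20 * 5.22737 - 47 = 104.5474 - 47 = 57.5 dB

57.5 dB


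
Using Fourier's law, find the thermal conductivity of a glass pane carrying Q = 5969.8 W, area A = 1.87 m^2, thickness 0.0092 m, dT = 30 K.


Fourier's law rearranged: k = Q * t / (A * dT)
  Numerator = 5969.8 * 0.0092 = 54.92216
  Denominator = 1.87 * 30 = 56.1
  k = 54.92216 / 56.1 = 0.979 W/mK

0.979 W/mK


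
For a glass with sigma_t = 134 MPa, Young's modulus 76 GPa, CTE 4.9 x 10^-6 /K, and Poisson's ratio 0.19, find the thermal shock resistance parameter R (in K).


Thermal shock resistance: R = sigma * (1 - nu) / (E * alpha)
  Numerator = 134 * (1 - 0.19) = 108.54
  Denominator = 76 * 1000 * (4.9 x 10^-6) = 0.3724
  R = 108.54 / 0.3724 = 291.5 K

291.5 K


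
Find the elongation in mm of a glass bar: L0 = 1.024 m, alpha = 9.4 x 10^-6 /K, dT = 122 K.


Thermal expansion formula: dL = alpha * L0 * dT
  dL = (9.4 x 10^-6) * 1.024 * 122 = 0.00117432 m
Convert to mm: 0.00117432 * 1000 = 1.1743 mm

1.1743 mm


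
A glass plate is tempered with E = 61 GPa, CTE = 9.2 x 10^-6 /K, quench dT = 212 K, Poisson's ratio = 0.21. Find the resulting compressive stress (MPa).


Tempering stress: sigma = E * alpha * dT / (1 - nu)
  E (MPa) = 61 * 1000 = 61000
  Numerator = 61000 * (9.2 x 10^-6) * 212 = 118.9744
  Denominator = 1 - 0.21 = 0.79
  sigma = 118.9744 / 0.79 = 150.6 MPa

150.6 MPa


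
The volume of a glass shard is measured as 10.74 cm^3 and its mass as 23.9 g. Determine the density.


Use the definition of density:
  rho = mass / volume
  rho = 23.9 / 10.74 = 2.225 g/cm^3

2.225 g/cm^3


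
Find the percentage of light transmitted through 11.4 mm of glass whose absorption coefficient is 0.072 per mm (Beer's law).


Beer-Lambert law: T = exp(-alpha * thickness)
  exponent = -0.072 * 11.4 = -0.8208
  T = exp(-0.8208) = 0.4401
  Percentage = 0.4401 * 100 = 44.01%

44.01%


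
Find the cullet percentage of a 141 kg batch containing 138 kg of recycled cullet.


Cullet ratio = (cullet mass / total batch mass) * 100
  Ratio = 138 / 141 * 100 = 97.87%

97.87%


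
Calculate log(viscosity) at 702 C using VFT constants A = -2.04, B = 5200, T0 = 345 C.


VFT equation: log(eta) = A + B / (T - T0)
  T - T0 = 702 - 345 = 357
  B / (T - T0) = 5200 / 357 = 14.566
  log(eta) = -2.04 + 14.566 = 12.526

12.526


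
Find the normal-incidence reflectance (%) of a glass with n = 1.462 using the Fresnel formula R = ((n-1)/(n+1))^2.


Fresnel reflectance at normal incidence:
  R = ((n - 1)/(n + 1))^2
  (n - 1)/(n + 1) = (1.462 - 1)/(1.462 + 1) = 0.187652
  R = 0.187652^2 = 0.0352133
  R(%) = 0.0352133 * 100 = 3.521%

3.521%


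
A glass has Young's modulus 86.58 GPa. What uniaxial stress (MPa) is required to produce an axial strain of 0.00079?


Rearrange E = sigma / epsilon:
  sigma = E * epsilon
  E (MPa) = 86.58 * 1000 = 86580
  sigma = 86580 * 0.00079 = 68.4 MPa

68.4 MPa


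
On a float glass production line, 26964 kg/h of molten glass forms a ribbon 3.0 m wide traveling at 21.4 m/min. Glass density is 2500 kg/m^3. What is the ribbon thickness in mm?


Ribbon cross-section from mass balance:
  Volume rate = throughput / density = 26964 / 2500 = 10.7856 m^3/h
  thickness = volume rate / (speed * 60 * width), i.e.
  thickness = throughput / (60 * speed * width * density) * 1000
  thickness = 26964 / (60 * 21.4 * 3.0 * 2500) * 1000 = 2.8 mm

2.8 mm


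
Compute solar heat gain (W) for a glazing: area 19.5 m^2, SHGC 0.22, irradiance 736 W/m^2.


Solar heat gain: Q = Area * SHGC * Irradiance
  Q = 19.5 * 0.22 * 736 = 3157.4 W

3157.4 W


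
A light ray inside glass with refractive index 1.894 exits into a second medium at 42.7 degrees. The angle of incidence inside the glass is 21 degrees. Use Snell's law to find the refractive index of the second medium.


Apply Snell's law: n1 * sin(theta1) = n2 * sin(theta2)
  n2 = n1 * sin(theta1) / sin(theta2)
  sin(21) = 0.358368
  sin(42.7) = 0.67816
  n2 = 1.894 * 0.358368 / 0.67816 = 1.0009

1.0009


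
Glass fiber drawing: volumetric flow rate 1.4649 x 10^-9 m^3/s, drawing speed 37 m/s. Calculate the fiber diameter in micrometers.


Cross-sectional area from continuity:
  A = Q / v = 1.4649 x 10^-9 / 37 = 3.959189 x 10^-11 m^2
Diameter from circular cross-section:
  d = sqrt(4A / pi) * 10^6 (m -> um)
  d = sqrt(4 * 3.959189 x 10^-11 / pi) * 10^6 = 7.1 um

7.1 um


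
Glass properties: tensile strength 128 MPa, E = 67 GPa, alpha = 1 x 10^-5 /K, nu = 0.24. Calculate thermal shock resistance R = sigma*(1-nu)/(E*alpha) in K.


Thermal shock resistance: R = sigma * (1 - nu) / (E * alpha)
  Numerator = 128 * (1 - 0.24) = 97.28
  Denominator = 67 * 1000 * (1 x 10^-5) = 0.67
  R = 97.28 / 0.67 = 145.2 K

145.2 K


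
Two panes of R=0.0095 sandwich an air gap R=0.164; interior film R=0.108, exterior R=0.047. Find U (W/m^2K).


Total thermal resistance (series):
  R_total = R_in + R_glass + R_air + R_glass + R_out
  R_total = 0.108 + 0.0095 + 0.164 + 0.0095 + 0.047 = 0.338 m^2K/W
U-value = 1 / R_total = 1 / 0.338 = 2.959 W/m^2K

2.959 W/m^2K


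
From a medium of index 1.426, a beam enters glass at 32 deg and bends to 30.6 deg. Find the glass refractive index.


Apply Snell's law: n1 * sin(theta1) = n2 * sin(theta2)
  n2 = n1 * sin(theta1) / sin(theta2)
  sin(32) = 0.529919
  sin(30.6) = 0.509041
  n2 = 1.426 * 0.529919 / 0.509041 = 1.4845

1.4845


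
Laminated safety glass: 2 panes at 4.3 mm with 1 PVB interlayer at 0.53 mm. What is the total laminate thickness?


Total thickness = glass contribution + PVB contribution
  Glass: 2 * 4.3 = 8.6 mm
  PVB: 1 * 0.53 = 0.53 mm
  Total = 8.6 + 0.53 = 9.13 mm

9.13 mm


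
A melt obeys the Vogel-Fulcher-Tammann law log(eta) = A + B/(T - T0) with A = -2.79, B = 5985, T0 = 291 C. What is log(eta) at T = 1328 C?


VFT equation: log(eta) = A + B / (T - T0)
  T - T0 = 1328 - 291 = 1037
  B / (T - T0) = 5985 / 1037 = 5.771
  log(eta) = -2.79 + 5.771 = 2.981

2.981


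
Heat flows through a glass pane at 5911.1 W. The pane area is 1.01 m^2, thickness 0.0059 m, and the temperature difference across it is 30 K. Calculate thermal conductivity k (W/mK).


Fourier's law rearranged: k = Q * t / (A * dT)
  Numerator = 5911.1 * 0.0059 = 34.87549
  Denominator = 1.01 * 30 = 30.3
  k = 34.87549 / 30.3 = 1.151 W/mK

1.151 W/mK


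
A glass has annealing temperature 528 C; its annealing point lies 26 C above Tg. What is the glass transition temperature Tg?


Rearrange T_anneal = Tg + offset for Tg:
  Tg = T_anneal - offset = 528 - 26 = 502 C

502 C


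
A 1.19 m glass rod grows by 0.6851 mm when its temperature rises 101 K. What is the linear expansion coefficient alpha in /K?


Rearrange dL = alpha * L0 * dT for alpha:
  alpha = dL / (L0 * dT)
  alpha = (0.6851 / 1000) / (1.19 * 101) = 0.0000057 /K = 5.7 x 10^-6 /K

5.7 x 10^-6 /K


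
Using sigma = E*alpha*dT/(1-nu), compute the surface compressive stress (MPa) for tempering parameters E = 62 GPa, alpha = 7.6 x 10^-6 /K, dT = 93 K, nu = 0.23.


Tempering stress: sigma = E * alpha * dT / (1 - nu)
  E (MPa) = 62 * 1000 = 62000
  Numerator = 62000 * (7.6 x 10^-6) * 93 = 43.8216
  Denominator = 1 - 0.23 = 0.77
  sigma = 43.8216 / 0.77 = 56.9 MPa

56.9 MPa


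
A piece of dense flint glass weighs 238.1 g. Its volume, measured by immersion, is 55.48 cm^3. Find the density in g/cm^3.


Use the definition of density:
  rho = mass / volume
  rho = 238.1 / 55.48 = 4.292 g/cm^3

4.292 g/cm^3


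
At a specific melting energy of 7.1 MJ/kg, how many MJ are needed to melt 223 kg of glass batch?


Total energy = mass * specific energy
  E = 223 * 7.1 = 1583.3 MJ

1583.3 MJ


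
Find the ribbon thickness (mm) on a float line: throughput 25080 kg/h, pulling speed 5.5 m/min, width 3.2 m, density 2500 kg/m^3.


Ribbon cross-section from mass balance:
  Volume rate = throughput / density = 25080 / 2500 = 10.032 m^3/h
  thickness = volume rate / (speed * 60 * width), i.e.
  thickness = throughput / (60 * speed * width * density) * 1000
  thickness = 25080 / (60 * 5.5 * 3.2 * 2500) * 1000 = 9.5 mm

9.5 mm


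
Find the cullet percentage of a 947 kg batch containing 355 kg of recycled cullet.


Cullet ratio = (cullet mass / total batch mass) * 100
  Ratio = 355 / 947 * 100 = 37.49%

37.49%


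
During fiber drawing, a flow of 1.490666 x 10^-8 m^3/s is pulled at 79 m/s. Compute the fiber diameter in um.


Cross-sectional area from continuity:
  A = Q / v = 1.490666 x 10^-8 / 79 = 1.886919 x 10^-10 m^2
Diameter from circular cross-section:
  d = sqrt(4A / pi) * 10^6 (m -> um)
  d = sqrt(4 * 1.886919 x 10^-10 / pi) * 10^6 = 15.5 um

15.5 um


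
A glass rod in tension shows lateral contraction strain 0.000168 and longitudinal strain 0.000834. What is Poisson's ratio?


Poisson's ratio: nu = lateral strain / axial strain
  nu = 0.000168 / 0.000834 = 0.2014

0.2014


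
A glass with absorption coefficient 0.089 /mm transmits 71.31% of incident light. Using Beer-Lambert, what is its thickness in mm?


Rearrange T = exp(-alpha * thickness):
  thickness = -ln(T) / alpha
  T = 71.31/100 = 0.7131
  ln(T) = -0.33813
  -ln(T) = 0.33813
  thickness = 0.33813 / 0.089 = 3.8 mm

3.8 mm


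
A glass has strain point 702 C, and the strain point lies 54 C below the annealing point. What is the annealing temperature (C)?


T_anneal = T_strain + gap:
  T_anneal = 702 + 54 = 756 C

756 C


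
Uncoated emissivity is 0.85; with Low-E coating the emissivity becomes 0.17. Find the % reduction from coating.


Percentage reduction = (1 - coated/uncoated) * 100
  Ratio = 0.17 / 0.85 = 0.2
  Reduction = (1 - 0.2) * 100 = 80.0%

80.0%


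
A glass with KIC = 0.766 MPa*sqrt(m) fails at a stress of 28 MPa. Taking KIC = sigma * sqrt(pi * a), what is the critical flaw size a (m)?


Rearrange KIC = sigma * sqrt(pi * a):
  sqrt(pi * a) = KIC / sigma
  sqrt(pi * a) = 0.766 / 28 = 0.027357
  a = (KIC / sigma)^2 / pi
  a = 0.027357^2 / pi = 0.0002382 m

0.0002382 m


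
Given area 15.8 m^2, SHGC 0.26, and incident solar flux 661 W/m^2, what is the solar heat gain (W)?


Solar heat gain: Q = Area * SHGC * Irradiance
  Q = 15.8 * 0.26 * 661 = 2715.4 W

2715.4 W


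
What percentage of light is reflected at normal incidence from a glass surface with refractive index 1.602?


Fresnel reflectance at normal incidence:
  R = ((n - 1)/(n + 1))^2
  (n - 1)/(n + 1) = (1.602 - 1)/(1.602 + 1) = 0.23136
  R = 0.23136^2 = 0.0535274
  R(%) = 0.0535274 * 100 = 5.353%

5.353%


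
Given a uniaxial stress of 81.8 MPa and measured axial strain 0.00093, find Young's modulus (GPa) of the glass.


Young's modulus: E = stress / strain
  E = 81.8 MPa / 0.00093 = 87956.99 MPa
Convert to GPa: 87956.99 / 1000 = 87.96 GPa

87.96 GPa


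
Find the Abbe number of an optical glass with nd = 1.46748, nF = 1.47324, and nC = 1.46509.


Abbe number formula: Vd = (nd - 1) / (nF - nC)
  nd - 1 = 1.46748 - 1 = 0.46748
  nF - nC = 1.47324 - 1.46509 = 0.00815
  Vd = 0.46748 / 0.00815 = 57.36

57.36


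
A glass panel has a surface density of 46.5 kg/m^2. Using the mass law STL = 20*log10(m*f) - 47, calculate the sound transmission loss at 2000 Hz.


Mass law: STL = 20 * log10(m * f) - 47
  m * f = 46.5 * 2000 = 93000
  log10(93000) = 4.96848
  STL = 20 * 4.96848 - 47 = 99.3696 - 47 = 52.4 dB

52.4 dB


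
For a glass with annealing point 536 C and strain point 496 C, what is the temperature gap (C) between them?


Gap = T_anneal - T_strain:
  gap = 536 - 496 = 40 C

40 C


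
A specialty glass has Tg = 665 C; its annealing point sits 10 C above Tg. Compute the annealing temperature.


The annealing temperature is Tg plus the offset:
  T_anneal = 665 + 10 = 675 C

675 C


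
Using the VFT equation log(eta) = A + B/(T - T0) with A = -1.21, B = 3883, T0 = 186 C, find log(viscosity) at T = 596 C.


VFT equation: log(eta) = A + B / (T - T0)
  T - T0 = 596 - 186 = 410
  B / (T - T0) = 3883 / 410 = 9.471
  log(eta) = -1.21 + 9.471 = 8.261

8.261


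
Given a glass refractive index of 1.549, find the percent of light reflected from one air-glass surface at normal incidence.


Fresnel reflectance at normal incidence:
  R = ((n - 1)/(n + 1))^2
  (n - 1)/(n + 1) = (1.549 - 1)/(1.549 + 1) = 0.215379
  R = 0.215379^2 = 0.0463881
  R(%) = 0.0463881 * 100 = 4.639%

4.639%


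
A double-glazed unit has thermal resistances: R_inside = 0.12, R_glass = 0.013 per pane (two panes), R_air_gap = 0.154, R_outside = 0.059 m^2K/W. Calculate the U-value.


Total thermal resistance (series):
  R_total = R_in + R_glass + R_air + R_glass + R_out
  R_total = 0.12 + 0.013 + 0.154 + 0.013 + 0.059 = 0.359 m^2K/W
U-value = 1 / R_total = 1 / 0.359 = 2.786 W/m^2K

2.786 W/m^2K


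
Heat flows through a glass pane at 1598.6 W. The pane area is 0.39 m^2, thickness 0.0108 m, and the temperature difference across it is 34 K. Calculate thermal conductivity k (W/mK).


Fourier's law rearranged: k = Q * t / (A * dT)
  Numerator = 1598.6 * 0.0108 = 17.26488
  Denominator = 0.39 * 34 = 13.26
  k = 17.26488 / 13.26 = 1.302 W/mK

1.302 W/mK


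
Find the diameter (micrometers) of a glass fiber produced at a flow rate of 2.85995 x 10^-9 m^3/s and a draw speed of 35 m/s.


Cross-sectional area from continuity:
  A = Q / v = 2.85995 x 10^-9 / 35 = 8.171286 x 10^-11 m^2
Diameter from circular cross-section:
  d = sqrt(4A / pi) * 10^6 (m -> um)
  d = sqrt(4 * 8.171286 x 10^-11 / pi) * 10^6 = 10.2 um

10.2 um


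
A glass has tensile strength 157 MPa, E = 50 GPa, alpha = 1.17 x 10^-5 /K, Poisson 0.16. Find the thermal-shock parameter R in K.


Thermal shock resistance: R = sigma * (1 - nu) / (E * alpha)
  Numerator = 157 * (1 - 0.16) = 131.88
  Denominator = 50 * 1000 * (1.17 x 10^-5) = 0.585
  R = 131.88 / 0.585 = 225.4 K

225.4 K


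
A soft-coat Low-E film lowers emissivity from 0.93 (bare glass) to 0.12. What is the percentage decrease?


Percentage reduction = (1 - coated/uncoated) * 100
  Ratio = 0.12 / 0.93 = 0.129
  Reduction = (1 - 0.129) * 100 = 87.1%

87.1%


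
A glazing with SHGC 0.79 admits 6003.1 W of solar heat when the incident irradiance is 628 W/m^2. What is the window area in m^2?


Rearrange Q = Area * SHGC * Irradiance:
  Area = Q / (SHGC * Irradiance)
  Area = 6003.1 / (0.79 * 628) = 12.1 m^2

12.1 m^2


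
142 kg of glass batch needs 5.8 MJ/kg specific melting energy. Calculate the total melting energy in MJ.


Total energy = mass * specific energy
  E = 142 * 5.8 = 823.6 MJ

823.6 MJ


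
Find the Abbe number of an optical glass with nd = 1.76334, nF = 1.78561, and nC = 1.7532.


Abbe number formula: Vd = (nd - 1) / (nF - nC)
  nd - 1 = 1.76334 - 1 = 0.76334
  nF - nC = 1.78561 - 1.7532 = 0.03241
  Vd = 0.76334 / 0.03241 = 23.55

23.55


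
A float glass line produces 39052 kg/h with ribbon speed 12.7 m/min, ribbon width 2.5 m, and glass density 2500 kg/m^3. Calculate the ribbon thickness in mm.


Ribbon cross-section from mass balance:
  Volume rate = throughput / density = 39052 / 2500 = 15.6208 m^3/h
  thickness = volume rate / (speed * 60 * width), i.e.
  thickness = throughput / (60 * speed * width * density) * 1000
  thickness = 39052 / (60 * 12.7 * 2.5 * 2500) * 1000 = 8.2 mm

8.2 mm


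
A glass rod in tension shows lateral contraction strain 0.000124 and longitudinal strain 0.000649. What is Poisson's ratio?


Poisson's ratio: nu = lateral strain / axial strain
  nu = 0.000124 / 0.000649 = 0.1911

0.1911


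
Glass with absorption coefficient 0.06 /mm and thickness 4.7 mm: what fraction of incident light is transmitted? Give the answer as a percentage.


Beer-Lambert law: T = exp(-alpha * thickness)
  exponent = -0.06 * 4.7 = -0.282
  T = exp(-0.282) = 0.7543
  Percentage = 0.7543 * 100 = 75.43%

75.43%


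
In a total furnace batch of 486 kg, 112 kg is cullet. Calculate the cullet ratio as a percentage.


Cullet ratio = (cullet mass / total batch mass) * 100
  Ratio = 112 / 486 * 100 = 23.05%

23.05%


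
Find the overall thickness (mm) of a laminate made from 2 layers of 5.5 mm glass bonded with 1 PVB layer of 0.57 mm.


Total thickness = glass contribution + PVB contribution
  Glass: 2 * 5.5 = 11.0 mm
  PVB: 1 * 0.57 = 0.57 mm
  Total = 11.0 + 0.57 = 11.57 mm

11.57 mm


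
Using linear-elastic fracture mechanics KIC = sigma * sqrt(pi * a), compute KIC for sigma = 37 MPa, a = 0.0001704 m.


Fracture toughness: KIC = sigma * sqrt(pi * a)
  pi * a = pi * 0.0001704 = 0.000535327
  sqrt(pi * a) = 0.023137
  KIC = 37 * 0.023137 = 0.856 MPa*sqrt(m)

0.856 MPa*sqrt(m)


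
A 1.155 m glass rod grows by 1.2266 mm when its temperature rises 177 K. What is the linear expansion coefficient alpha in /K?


Rearrange dL = alpha * L0 * dT for alpha:
  alpha = dL / (L0 * dT)
  alpha = (1.2266 / 1000) / (1.155 * 177) = 0.000006 /K = 6 x 10^-6 /K

6 x 10^-6 /K


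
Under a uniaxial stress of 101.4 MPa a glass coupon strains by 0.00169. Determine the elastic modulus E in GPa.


Young's modulus: E = stress / strain
  E = 101.4 MPa / 0.00169 = 60000 MPa
Convert to GPa: 60000 / 1000 = 60.0 GPa

60.0 GPa


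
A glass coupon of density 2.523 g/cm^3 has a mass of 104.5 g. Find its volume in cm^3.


Rearrange rho = m / V:
  V = m / rho
  V = 104.5 / 2.523 = 41.419 cm^3

41.419 cm^3


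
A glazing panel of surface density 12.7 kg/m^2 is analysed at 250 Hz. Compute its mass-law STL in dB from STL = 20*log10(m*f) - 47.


Mass law: STL = 20 * log10(m * f) - 47
  m * f = 12.7 * 250 = 3175
  log10(3175) = 3.50174
  STL = 20 * 3.50174 - 47 = 70.0348 - 47 = 23.0 dB

23.0 dB


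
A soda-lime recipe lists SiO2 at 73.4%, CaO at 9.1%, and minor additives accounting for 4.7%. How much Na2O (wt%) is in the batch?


Pieces sum to 100%:
  Na2O = 100 - (SiO2 + CaO + others)
  Na2O = 100 - (73.4 + 9.1 + 4.7) = 12.8%

12.8%


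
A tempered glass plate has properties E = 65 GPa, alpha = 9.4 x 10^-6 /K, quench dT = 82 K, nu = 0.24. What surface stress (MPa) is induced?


Tempering stress: sigma = E * alpha * dT / (1 - nu)
  E (MPa) = 65 * 1000 = 65000
  Numerator = 65000 * (9.4 x 10^-6) * 82 = 50.102
  Denominator = 1 - 0.24 = 0.76
  sigma = 50.102 / 0.76 = 65.9 MPa

65.9 MPa


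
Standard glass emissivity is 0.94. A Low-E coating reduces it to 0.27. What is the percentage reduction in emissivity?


Percentage reduction = (1 - coated/uncoated) * 100
  Ratio = 0.27 / 0.94 = 0.2872
  Reduction = (1 - 0.2872) * 100 = 71.3%

71.3%


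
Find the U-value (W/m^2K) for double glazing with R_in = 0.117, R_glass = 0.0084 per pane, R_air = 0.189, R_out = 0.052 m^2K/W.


Total thermal resistance (series):
  R_total = R_in + R_glass + R_air + R_glass + R_out
  R_total = 0.117 + 0.0084 + 0.189 + 0.0084 + 0.052 = 0.3748 m^2K/W
U-value = 1 / R_total = 1 / 0.3748 = 2.668 W/m^2K

2.668 W/m^2K


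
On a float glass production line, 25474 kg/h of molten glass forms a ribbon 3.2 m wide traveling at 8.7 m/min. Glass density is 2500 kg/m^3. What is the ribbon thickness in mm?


Ribbon cross-section from mass balance:
  Volume rate = throughput / density = 25474 / 2500 = 10.1896 m^3/h
  thickness = volume rate / (speed * 60 * width), i.e.
  thickness = throughput / (60 * speed * width * density) * 1000
  thickness = 25474 / (60 * 8.7 * 3.2 * 2500) * 1000 = 6.1 mm

6.1 mm


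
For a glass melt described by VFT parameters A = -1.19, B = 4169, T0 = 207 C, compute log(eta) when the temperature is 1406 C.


VFT equation: log(eta) = A + B / (T - T0)
  T - T0 = 1406 - 207 = 1199
  B / (T - T0) = 4169 / 1199 = 3.477
  log(eta) = -1.19 + 3.477 = 2.287

2.287


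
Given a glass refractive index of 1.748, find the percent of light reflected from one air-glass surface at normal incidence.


Fresnel reflectance at normal incidence:
  R = ((n - 1)/(n + 1))^2
  (n - 1)/(n + 1) = (1.748 - 1)/(1.748 + 1) = 0.272198
  R = 0.272198^2 = 0.0740918
  R(%) = 0.0740918 * 100 = 7.409%

7.409%


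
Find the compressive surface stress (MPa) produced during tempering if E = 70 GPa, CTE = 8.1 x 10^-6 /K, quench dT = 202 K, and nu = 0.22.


Tempering stress: sigma = E * alpha * dT / (1 - nu)
  E (MPa) = 70 * 1000 = 70000
  Numerator = 70000 * (8.1 x 10^-6) * 202 = 114.534
  Denominator = 1 - 0.22 = 0.78
  sigma = 114.534 / 0.78 = 146.8 MPa

146.8 MPa


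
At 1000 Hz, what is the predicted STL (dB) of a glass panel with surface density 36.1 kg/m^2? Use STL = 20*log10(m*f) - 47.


Mass law: STL = 20 * log10(m * f) - 47
  m * f = 36.1 * 1000 = 36100
  log10(36100) = 4.55751
  STL = 20 * 4.55751 - 47 = 91.1502 - 47 = 44.2 dB

44.2 dB


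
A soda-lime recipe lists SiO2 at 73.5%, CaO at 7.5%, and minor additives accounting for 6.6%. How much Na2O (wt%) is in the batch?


Pieces sum to 100%:
  Na2O = 100 - (SiO2 + CaO + others)
  Na2O = 100 - (73.5 + 7.5 + 6.6) = 12.4%

12.4%


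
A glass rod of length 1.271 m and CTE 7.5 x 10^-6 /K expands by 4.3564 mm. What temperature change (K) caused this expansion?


Rearrange dL = alpha * L0 * dT for dT:
  dT = dL / (alpha * L0)
  dL (m) = 4.3564 / 1000 = 0.0043564
  dT = 0.0043564 / ((7.5 x 10^-6) * 1.271) = 457.0 K

457.0 K


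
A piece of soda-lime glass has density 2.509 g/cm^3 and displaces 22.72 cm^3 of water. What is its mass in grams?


Rearrange rho = m / V:
  m = rho * V
  m = 2.509 * 22.72 = 57.004 g

57.004 g


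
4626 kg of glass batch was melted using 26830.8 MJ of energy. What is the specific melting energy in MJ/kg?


Rearrange E = m * s for s:
  s = E / m
  s = 26830.8 / 4626 = 5.8 MJ/kg

5.8 MJ/kg


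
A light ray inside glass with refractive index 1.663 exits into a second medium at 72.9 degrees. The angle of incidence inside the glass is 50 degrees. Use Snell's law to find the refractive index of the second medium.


Apply Snell's law: n1 * sin(theta1) = n2 * sin(theta2)
  n2 = n1 * sin(theta1) / sin(theta2)
  sin(50) = 0.766044
  sin(72.9) = 0.955793
  n2 = 1.663 * 0.766044 / 0.955793 = 1.3329

1.3329


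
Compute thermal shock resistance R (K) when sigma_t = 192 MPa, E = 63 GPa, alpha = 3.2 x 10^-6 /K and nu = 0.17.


Thermal shock resistance: R = sigma * (1 - nu) / (E * alpha)
  Numerator = 192 * (1 - 0.17) = 159.36
  Denominator = 63 * 1000 * (3.2 x 10^-6) = 0.2016
  R = 159.36 / 0.2016 = 790.5 K

790.5 K


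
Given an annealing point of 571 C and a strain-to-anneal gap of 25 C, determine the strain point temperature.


Strain point = annealing point - difference:
  T_strain = 571 - 25 = 546 C

546 C


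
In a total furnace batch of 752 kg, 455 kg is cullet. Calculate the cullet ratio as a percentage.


Cullet ratio = (cullet mass / total batch mass) * 100
  Ratio = 455 / 752 * 100 = 60.51%

60.51%


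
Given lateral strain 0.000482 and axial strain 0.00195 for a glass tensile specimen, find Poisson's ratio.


Poisson's ratio: nu = lateral strain / axial strain
  nu = 0.000482 / 0.00195 = 0.2472

0.2472


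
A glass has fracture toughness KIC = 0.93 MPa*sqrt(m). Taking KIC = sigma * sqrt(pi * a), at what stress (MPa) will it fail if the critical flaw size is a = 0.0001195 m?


Rearrange KIC = sigma * sqrt(pi * a):
  sigma = KIC / sqrt(pi * a)
  sqrt(pi * 0.0001195) = 0.019376
  sigma = 0.93 / 0.019376 = 48.0 MPa

48.0 MPa


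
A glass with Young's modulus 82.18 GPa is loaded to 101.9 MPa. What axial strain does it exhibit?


Rearrange E = sigma / epsilon:
  epsilon = sigma / E
  E (MPa) = 82.18 * 1000 = 82180
  epsilon = 101.9 / 82180 = 0.00124

0.00124


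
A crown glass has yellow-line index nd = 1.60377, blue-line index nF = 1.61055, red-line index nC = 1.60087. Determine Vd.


Abbe number formula: Vd = (nd - 1) / (nF - nC)
  nd - 1 = 1.60377 - 1 = 0.60377
  nF - nC = 1.61055 - 1.60087 = 0.00968
  Vd = 0.60377 / 0.00968 = 62.37

62.37


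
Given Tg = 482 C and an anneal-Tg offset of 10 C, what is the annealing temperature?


The annealing temperature is Tg plus the offset:
  T_anneal = 482 + 10 = 492 C

492 C


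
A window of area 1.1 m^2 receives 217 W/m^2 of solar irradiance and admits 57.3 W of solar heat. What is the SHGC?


Rearrange Q = Area * SHGC * Irradiance:
  SHGC = Q / (Area * Irradiance)
  SHGC = 57.3 / (1.1 * 217) = 0.24

0.24
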